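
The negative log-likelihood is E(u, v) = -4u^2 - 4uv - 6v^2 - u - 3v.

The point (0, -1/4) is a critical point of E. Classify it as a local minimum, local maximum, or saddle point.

local maximum

The Hessian of E is constant: H = [[-8, -4], [-4, -12]].
det(H) = (-8)·(-12) − (-4)² = 80.
det(H) > 0 and tr(H) = -20 < 0, so H is negative definite and the point is a local maximum.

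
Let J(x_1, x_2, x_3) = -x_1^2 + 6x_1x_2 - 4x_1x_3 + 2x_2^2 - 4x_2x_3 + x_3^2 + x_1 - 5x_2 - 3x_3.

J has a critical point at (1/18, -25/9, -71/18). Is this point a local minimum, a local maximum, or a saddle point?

saddle point

The Hessian is constant: H = [[-2, 6, -4], [6, 4, -4], [-4, -4, 2]].
Leading principal minors: Δ₁ = -2, Δ₂ = -44, Δ₃ = 72.
The minors fit neither the all-positive nor the alternating-sign pattern, so H is indefinite: a saddle point.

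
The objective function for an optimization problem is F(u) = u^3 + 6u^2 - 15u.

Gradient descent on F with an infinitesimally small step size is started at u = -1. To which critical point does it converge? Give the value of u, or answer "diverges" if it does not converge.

1

F'(u) = 3(u - 1)(u + 5), so F'(-1) = -24.
Gradient descent moves in the -F' direction, i.e. u is increasing.
The nearest critical point in that direction is u = 1, where F'' = 18 > 0 (a local minimum). The iterate converges there.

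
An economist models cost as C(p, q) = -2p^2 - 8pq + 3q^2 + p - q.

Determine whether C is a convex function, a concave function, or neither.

neither

C is quadratic, so its Hessian is the constant matrix H = [[-4, -8], [-8, 6]].
det(H) = -88, tr(H) = 2.
det(H) < 0, so H is indefinite: neither convex nor concave.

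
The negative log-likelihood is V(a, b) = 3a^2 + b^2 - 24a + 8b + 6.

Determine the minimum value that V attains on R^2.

V(a,b) separates as P(a) + Q(b) + 6, so its minimum is min P + min Q + 6.
P'(a) = 6a - 24 vanishes at a ∈ {4}; Q'(b) = 2b + 8 vanishes at b ∈ {-4}.
Local minima of P (where P''>0): P(4)=-48. Local minima of Q: Q(-4)=-16.
So the global minimum of V is P(4) + Q(-4) + 6 = -48 − 16 + 6 = -58, attained at (4, -4).

-58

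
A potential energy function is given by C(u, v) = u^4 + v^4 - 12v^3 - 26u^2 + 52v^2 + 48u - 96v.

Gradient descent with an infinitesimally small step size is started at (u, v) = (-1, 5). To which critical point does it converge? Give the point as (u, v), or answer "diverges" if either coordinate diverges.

(-4, 4)

C is separable, so gradient descent decouples: u follows -∂C/∂u, v follows -∂C/∂v.
∂C/∂u = 4(u - 3)(u - 1)(u + 4); at u=-1 this is 96, so u decreases.
∂C/∂v = 4(v - 4)(v - 3)(v - 2); at v=5 this is 24, so v decreases.
u converges to its nearest critical value -4 (a local min of the u-part); v converges to 4. The iterate converges to (-4, 4).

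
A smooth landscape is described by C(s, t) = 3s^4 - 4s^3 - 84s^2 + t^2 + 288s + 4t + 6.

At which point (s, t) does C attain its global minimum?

C(s,t) separates as P(s) + Q(t) + 6, so its minimum is min P + min Q + 6.
P'(s) = 12(s - 3)(s - 2)(s + 4) vanishes at s ∈ {-4, 2, 3}; Q'(t) = 2(t + 2) vanishes at t ∈ {-2}.
Local minima of P (where P''>0): P(-4)=-1472, P(3)=243. Local minima of Q: Q(-2)=-4.
So the global minimum of C is P(-4) + Q(-2) + 6 = -1472 − 4 + 6 = -1470, attained at (-4, -2).

(-4, -2)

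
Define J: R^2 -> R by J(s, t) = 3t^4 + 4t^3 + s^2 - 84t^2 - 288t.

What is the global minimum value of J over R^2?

J(s,t) separates as P(s) + Q(t), so its minimum is min P + min Q.
P'(s) = 2s vanishes at s ∈ {0}; Q'(t) = 12(t - 4)(t + 2)(t + 3) vanishes at t ∈ {-3, -2, 4}.
Local minima of P (where P''>0): P(0)=0. Local minima of Q: Q(-3)=243, Q(4)=-1472.
So the global minimum of J is P(0) + Q(4) = 0 − 1472 = -1472, attained at (0, 4).

-1472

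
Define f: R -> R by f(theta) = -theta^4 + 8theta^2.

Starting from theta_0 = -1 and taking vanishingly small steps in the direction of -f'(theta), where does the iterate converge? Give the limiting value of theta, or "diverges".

0

f'(theta) = -4theta(theta - 2)(theta + 2), so f'(-1) = -12.
Gradient descent moves in the -f' direction, i.e. theta is increasing.
The nearest critical point in that direction is theta = 0, where f'' = 16 > 0 (a local minimum). The iterate converges there.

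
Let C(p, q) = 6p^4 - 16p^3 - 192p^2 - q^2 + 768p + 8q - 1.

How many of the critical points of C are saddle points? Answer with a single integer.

2

C separates as a function of p plus a function of q, so ∇C=0 decouples.
∂C/∂p = 24(p - 4)(p - 2)(p + 4) = 0 at p ∈ {-4, 2, 4}; ∂C/∂q = -2(q - 4) = 0 at q ∈ {4}.
The Hessian is diagonal: diag(C_pp, C_qq). Second derivatives: C_pp(-4)=1152, C_pp(2)=-288, C_pp(4)=384; C_qq(4)=-2.
Saddle points occur where the two diagonal entries have opposite signs: (-4, 4), (4, 4). Count: 2.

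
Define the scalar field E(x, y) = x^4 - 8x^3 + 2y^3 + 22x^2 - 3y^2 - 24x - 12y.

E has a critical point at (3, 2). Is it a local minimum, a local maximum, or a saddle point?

local minimum

The mixed partial ∂²E/∂x∂y is 0, so the Hessian at any point is diag(E_xx, E_yy) = diag(4(3x^2 - 12x + 11), 6(2y - 1)).
At (3, 2): H = diag(8, 18).
Both eigenvalues are positive, so H is positive definite: a local minimum.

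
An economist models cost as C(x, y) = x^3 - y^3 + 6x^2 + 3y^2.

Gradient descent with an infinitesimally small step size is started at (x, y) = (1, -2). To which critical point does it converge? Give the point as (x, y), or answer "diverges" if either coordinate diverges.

(0, 0)

C is separable, so gradient descent decouples: x follows -∂C/∂x, y follows -∂C/∂y.
∂C/∂x = 3x(x + 4); at x=1 this is 15, so x decreases.
∂C/∂y = -3y(y - 2); at y=-2 this is -24, so y increases.
x converges to its nearest critical value 0 (a local min of the x-part); y converges to 0. The iterate converges to (0, 0).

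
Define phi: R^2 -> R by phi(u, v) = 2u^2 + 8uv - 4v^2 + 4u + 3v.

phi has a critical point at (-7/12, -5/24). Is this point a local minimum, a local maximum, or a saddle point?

saddle point

The Hessian of phi is constant: H = [[4, 8], [8, -8]].
det(H) = 4·(-8) − 8² = -96.
Since det(H) < 0, H is indefinite and the critical point is a saddle point.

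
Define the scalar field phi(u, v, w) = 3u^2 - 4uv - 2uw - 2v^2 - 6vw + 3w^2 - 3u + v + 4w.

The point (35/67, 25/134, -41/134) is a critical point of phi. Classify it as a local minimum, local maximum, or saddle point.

The Hessian is constant: H = [[6, -4, -2], [-4, -4, -6], [-2, -6, 6]].
Leading principal minors: Δ₁ = 6, Δ₂ = -40, Δ₃ = -536.
The minors fit neither the all-positive nor the alternating-sign pattern, so H is indefinite: a saddle point.

saddle point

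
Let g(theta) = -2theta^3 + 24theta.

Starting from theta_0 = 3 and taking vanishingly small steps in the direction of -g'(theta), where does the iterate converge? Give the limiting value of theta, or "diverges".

diverges

g'(theta) = -6(theta - 2)(theta + 2), so g'(3) = -30.
Gradient descent moves in the -g' direction, i.e. theta is increasing.
There is no critical point above theta=3, and g' keeps the same sign, so the iterate runs off to +∞.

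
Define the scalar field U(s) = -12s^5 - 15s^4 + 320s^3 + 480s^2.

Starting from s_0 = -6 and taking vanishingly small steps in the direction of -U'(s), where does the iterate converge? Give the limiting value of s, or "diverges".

-4

U'(s) = -60s(s - 4)(s + 1)(s + 4), so U'(-6) = -36000.
Gradient descent moves in the -U' direction, i.e. s is increasing.
The nearest critical point in that direction is s = -4, where U'' = 5760 > 0 (a local minimum). The iterate converges there.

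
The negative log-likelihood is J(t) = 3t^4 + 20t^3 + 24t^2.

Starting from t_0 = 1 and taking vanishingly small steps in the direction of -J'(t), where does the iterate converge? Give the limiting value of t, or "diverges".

J'(t) = 12t(t + 1)(t + 4), so J'(1) = 120.
Gradient descent moves in the -J' direction, i.e. t is decreasing.
The nearest critical point in that direction is t = 0, where J'' = 48 > 0 (a local minimum). The iterate converges there.

0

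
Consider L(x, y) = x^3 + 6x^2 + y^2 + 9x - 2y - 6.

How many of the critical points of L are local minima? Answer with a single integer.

1

L separates as a function of x plus a function of y, so ∇L=0 decouples.
∂L/∂x = 3(x + 1)(x + 3) = 0 at x ∈ {-3, -1}; ∂L/∂y = 2(y - 1) = 0 at y ∈ {1}.
The Hessian is diagonal: diag(L_xx, L_yy). Second derivatives: L_xx(-3)=-6, L_xx(-1)=6; L_yy(1)=2.
Local minima occur where both diagonal entries positive: (-1, 1). Count: 1.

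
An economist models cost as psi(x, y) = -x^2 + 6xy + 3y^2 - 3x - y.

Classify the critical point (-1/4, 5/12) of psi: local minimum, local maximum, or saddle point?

The Hessian of psi is constant: H = [[-2, 6], [6, 6]].
det(H) = (-2)·6 − 6² = -48.
Since det(H) < 0, H is indefinite and the critical point is a saddle point.

saddle point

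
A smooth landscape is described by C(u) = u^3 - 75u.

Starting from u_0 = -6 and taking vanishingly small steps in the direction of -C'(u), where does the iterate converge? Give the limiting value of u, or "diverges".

diverges

C'(u) = 3(u - 5)(u + 5), so C'(-6) = 33.
Gradient descent moves in the -C' direction, i.e. u is decreasing.
There is no critical point below u=-6, and C' keeps the same sign, so the iterate runs off to −∞.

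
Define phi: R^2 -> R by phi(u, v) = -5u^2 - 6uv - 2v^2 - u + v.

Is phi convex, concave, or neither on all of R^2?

phi is quadratic, so its Hessian is the constant matrix H = [[-10, -6], [-6, -4]].
det(H) = 4, tr(H) = -14.
det(H) > 0 and tr(H) < 0, so H is negative definite everywhere: concave.

concave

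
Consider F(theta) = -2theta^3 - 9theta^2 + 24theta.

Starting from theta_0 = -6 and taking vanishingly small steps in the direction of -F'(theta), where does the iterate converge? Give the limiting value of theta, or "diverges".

-4

F'(theta) = -6(theta - 1)(theta + 4), so F'(-6) = -84.
Gradient descent moves in the -F' direction, i.e. theta is increasing.
The nearest critical point in that direction is theta = -4, where F'' = 30 > 0 (a local minimum). The iterate converges there.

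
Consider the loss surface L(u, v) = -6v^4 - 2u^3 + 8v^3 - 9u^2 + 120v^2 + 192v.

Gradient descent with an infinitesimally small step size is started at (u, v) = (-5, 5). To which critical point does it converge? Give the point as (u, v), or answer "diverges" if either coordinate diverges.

diverges

L is separable, so gradient descent decouples: u follows -∂L/∂u, v follows -∂L/∂v.
∂L/∂u = -6u(u + 3); at u=-5 this is -60, so u increases.
∂L/∂v = -24(v - 4)(v + 1)(v + 2); at v=5 this is -1008, so v increases.
The v-coordinate has no critical point in that direction and runs off to infinity.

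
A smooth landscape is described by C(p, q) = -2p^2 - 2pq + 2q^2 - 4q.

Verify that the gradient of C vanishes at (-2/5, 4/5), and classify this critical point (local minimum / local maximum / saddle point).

saddle point

∇C = (-4p - 2q, -2p + 4q - 4); substituting (-2/5, 4/5) gives ∇C = (0, 0), so (-2/5, 4/5) is indeed a critical point.
The Hessian of C is constant: H = [[-4, -2], [-2, 4]].
det(H) = (-4)·4 − (-2)² = -20.
Since det(H) < 0, H is indefinite and the critical point is a saddle point.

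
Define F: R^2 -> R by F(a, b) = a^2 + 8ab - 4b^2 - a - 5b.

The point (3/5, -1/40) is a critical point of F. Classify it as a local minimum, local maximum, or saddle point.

The Hessian of F is constant: H = [[2, 8], [8, -8]].
det(H) = 2·(-8) − 8² = -80.
Since det(H) < 0, H is indefinite and the critical point is a saddle point.

saddle point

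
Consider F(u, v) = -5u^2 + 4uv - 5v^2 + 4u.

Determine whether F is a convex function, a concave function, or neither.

F is quadratic, so its Hessian is the constant matrix H = [[-10, 4], [4, -10]].
det(H) = 84, tr(H) = -20.
det(H) > 0 and tr(H) < 0, so H is negative definite everywhere: concave.

concave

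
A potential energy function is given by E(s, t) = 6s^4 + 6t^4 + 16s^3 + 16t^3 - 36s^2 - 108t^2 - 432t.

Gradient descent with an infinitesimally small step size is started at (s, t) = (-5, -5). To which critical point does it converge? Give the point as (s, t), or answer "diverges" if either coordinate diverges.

(-3, -3)

E is separable, so gradient descent decouples: s follows -∂E/∂s, t follows -∂E/∂t.
∂E/∂s = 24s(s - 1)(s + 3); at s=-5 this is -1440, so s increases.
∂E/∂t = 24(t - 3)(t + 2)(t + 3); at t=-5 this is -1152, so t increases.
s converges to its nearest critical value -3 (a local min of the s-part); t converges to -3. The iterate converges to (-3, -3).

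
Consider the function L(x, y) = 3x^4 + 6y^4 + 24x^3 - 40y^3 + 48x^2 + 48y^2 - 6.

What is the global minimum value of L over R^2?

-262

L(x,y) separates as P(x) + Q(y) − 6, so its minimum is min P + min Q − 6.
P'(x) = 12x(x + 2)(x + 4) vanishes at x ∈ {-4, -2, 0}; Q'(y) = 24y(y - 4)(y - 1) vanishes at y ∈ {0, 1, 4}.
Local minima of P (where P''>0): P(-4)=0, P(0)=0. Local minima of Q: Q(0)=0, Q(4)=-256.
So the global minimum of L is P(-4) + Q(4) − 6 = 0 − 256 − 6 = -262, attained at (-4, 4).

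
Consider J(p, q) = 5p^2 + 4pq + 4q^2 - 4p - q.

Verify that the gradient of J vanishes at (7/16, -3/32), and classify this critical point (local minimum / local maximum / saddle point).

∇J = (10p + 4q - 4, 4p + 8q - 1); substituting (7/16, -3/32) gives ∇J = (0, 0), so (7/16, -3/32) is indeed a critical point.
The Hessian of J is constant: H = [[10, 4], [4, 8]].
det(H) = 10·8 − 4² = 64.
det(H) > 0 and tr(H) = 18 > 0, so H is positive definite and the point is a local minimum.

local minimum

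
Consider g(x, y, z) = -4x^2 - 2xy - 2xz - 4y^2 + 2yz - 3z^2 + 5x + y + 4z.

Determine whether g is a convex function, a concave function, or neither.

g is quadratic, so its Hessian is the constant matrix H = [[-8, -2, -2], [-2, -8, 2], [-2, 2, -6]].
Leading principal minors: -8, 60, -280.
Signs alternate −, +, − ⇒ H ≺ 0 ⇒ concave.

concave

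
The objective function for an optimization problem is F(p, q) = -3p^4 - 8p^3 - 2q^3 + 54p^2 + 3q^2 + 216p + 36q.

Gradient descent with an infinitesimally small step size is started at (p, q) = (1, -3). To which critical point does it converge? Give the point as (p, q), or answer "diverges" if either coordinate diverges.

F is separable, so gradient descent decouples: p follows -∂F/∂p, q follows -∂F/∂q.
∂F/∂p = -12(p - 3)(p + 2)(p + 3); at p=1 this is 288, so p decreases.
∂F/∂q = -6(q - 3)(q + 2); at q=-3 this is -36, so q increases.
p converges to its nearest critical value -2 (a local min of the p-part); q converges to -2. The iterate converges to (-2, -2).

(-2, -2)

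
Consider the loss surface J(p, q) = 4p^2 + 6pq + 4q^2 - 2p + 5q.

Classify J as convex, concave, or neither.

convex

J is quadratic, so its Hessian is the constant matrix H = [[8, 6], [6, 8]].
det(H) = 28, tr(H) = 16.
det(H) > 0 and tr(H) > 0, so H is positive definite everywhere: convex.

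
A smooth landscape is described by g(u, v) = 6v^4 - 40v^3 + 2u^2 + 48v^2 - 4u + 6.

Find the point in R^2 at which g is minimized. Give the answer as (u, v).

(1, 4)

g(u,v) separates as P(u) + Q(v) + 6, so its minimum is min P + min Q + 6.
P'(u) = 4u - 4 vanishes at u ∈ {1}; Q'(v) = 24v(v - 4)(v - 1) vanishes at v ∈ {0, 1, 4}.
Local minima of P (where P''>0): P(1)=-2. Local minima of Q: Q(0)=0, Q(4)=-256.
So the global minimum of g is P(1) + Q(4) + 6 = -2 − 256 + 6 = -252, attained at (1, 4).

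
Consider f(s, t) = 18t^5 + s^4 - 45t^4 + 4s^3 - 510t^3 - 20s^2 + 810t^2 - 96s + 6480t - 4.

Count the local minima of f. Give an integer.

f separates as a function of s plus a function of t, so ∇f=0 decouples.
∂f/∂s = 4(s - 3)(s + 2)(s + 4) = 0 at s ∈ {-4, -2, 3}; ∂f/∂t = 90(t - 4)(t - 3)(t + 2)(t + 3) = 0 at t ∈ {-3, -2, 3, 4}.
The Hessian is diagonal: diag(f_ss, f_tt). Second derivatives: f_ss(-4)=56, f_ss(-2)=-40, f_ss(3)=140; f_tt(-3)=-3780, f_tt(-2)=2700, f_tt(3)=-2700, f_tt(4)=3780.
Local minima occur where both diagonal entries positive: (-4, -2), (-4, 4), (3, -2), (3, 4). Count: 4.

4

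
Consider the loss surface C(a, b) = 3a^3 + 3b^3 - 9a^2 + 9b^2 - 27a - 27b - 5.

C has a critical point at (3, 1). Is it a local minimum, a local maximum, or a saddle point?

The mixed partial ∂²C/∂a∂b is 0, so the Hessian at any point is diag(C_aa, C_bb) = diag(18(a - 1), 18(b + 1)).
At (3, 1): H = diag(36, 36).
Both eigenvalues are positive, so H is positive definite: a local minimum.

local minimum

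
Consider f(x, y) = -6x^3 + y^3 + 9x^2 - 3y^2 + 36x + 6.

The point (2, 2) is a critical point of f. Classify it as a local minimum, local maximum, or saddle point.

saddle point

The mixed partial ∂²f/∂x∂y is 0, so the Hessian at any point is diag(f_xx, f_yy) = diag(18(-2x + 1), 6(y - 1)).
At (2, 2): H = diag(-54, 6).
The eigenvalues have opposite signs, so H is indefinite: a saddle point.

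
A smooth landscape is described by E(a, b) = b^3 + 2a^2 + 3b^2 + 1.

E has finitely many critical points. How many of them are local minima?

E separates as a function of a plus a function of b, so ∇E=0 decouples.
∂E/∂a = 4a = 0 at a ∈ {0}; ∂E/∂b = 3b(b + 2) = 0 at b ∈ {-2, 0}.
The Hessian is diagonal: diag(E_aa, E_bb). Second derivatives: E_aa(0)=4; E_bb(-2)=-6, E_bb(0)=6.
Local minima occur where both diagonal entries positive: (0, 0). Count: 1.

1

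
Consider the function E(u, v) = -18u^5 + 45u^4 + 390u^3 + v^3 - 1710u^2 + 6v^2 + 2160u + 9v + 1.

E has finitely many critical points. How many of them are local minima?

E separates as a function of u plus a function of v, so ∇E=0 decouples.
∂E/∂u = -90(u - 3)(u - 2)(u - 1)(u + 4) = 0 at u ∈ {-4, 1, 2, 3}; ∂E/∂v = 3(v + 1)(v + 3) = 0 at v ∈ {-3, -1}.
The Hessian is diagonal: diag(E_uu, E_vv). Second derivatives: E_uu(-4)=18900, E_uu(1)=-900, E_uu(2)=540, E_uu(3)=-1260; E_vv(-3)=-6, E_vv(-1)=6.
Local minima occur where both diagonal entries positive: (-4, -1), (2, -1). Count: 2.

2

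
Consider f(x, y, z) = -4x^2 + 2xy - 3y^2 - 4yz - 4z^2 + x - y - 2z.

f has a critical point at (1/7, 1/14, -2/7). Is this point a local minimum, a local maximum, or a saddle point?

local maximum

The Hessian is constant: H = [[-8, 2, 0], [2, -6, -4], [0, -4, -8]].
Leading principal minors: Δ₁ = -8, Δ₂ = 44, Δ₃ = -224.
The minors alternate sign starting negative (−, +, −), so H is negative definite: a local maximum.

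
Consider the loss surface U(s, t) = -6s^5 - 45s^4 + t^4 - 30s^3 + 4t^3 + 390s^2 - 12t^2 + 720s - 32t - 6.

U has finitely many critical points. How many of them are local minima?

U separates as a function of s plus a function of t, so ∇U=0 decouples.
∂U/∂s = -30(s - 2)(s + 1)(s + 3)(s + 4) = 0 at s ∈ {-4, -3, -1, 2}; ∂U/∂t = 4(t - 2)(t + 1)(t + 4) = 0 at t ∈ {-4, -1, 2}.
The Hessian is diagonal: diag(U_ss, U_tt). Second derivatives: U_ss(-4)=540, U_ss(-3)=-300, U_ss(-1)=540, U_ss(2)=-2700; U_tt(-4)=72, U_tt(-1)=-36, U_tt(2)=72.
Local minima occur where both diagonal entries positive: (-4, -4), (-4, 2), (-1, -4), (-1, 2). Count: 4.

4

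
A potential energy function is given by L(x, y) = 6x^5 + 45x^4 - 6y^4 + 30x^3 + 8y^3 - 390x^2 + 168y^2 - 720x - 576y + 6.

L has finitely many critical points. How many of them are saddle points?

L separates as a function of x plus a function of y, so ∇L=0 decouples.
∂L/∂x = 30(x - 2)(x + 1)(x + 3)(x + 4) = 0 at x ∈ {-4, -3, -1, 2}; ∂L/∂y = -24(y - 3)(y - 2)(y + 4) = 0 at y ∈ {-4, 2, 3}.
The Hessian is diagonal: diag(L_xx, L_yy). Second derivatives: L_xx(-4)=-540, L_xx(-3)=300, L_xx(-1)=-540, L_xx(2)=2700; L_yy(-4)=-1008, L_yy(2)=144, L_yy(3)=-168.
Saddle points occur where the two diagonal entries have opposite signs: (-4, 2), (-3, -4), (-3, 3), (-1, 2), (2, -4), (2, 3). Count: 6.

6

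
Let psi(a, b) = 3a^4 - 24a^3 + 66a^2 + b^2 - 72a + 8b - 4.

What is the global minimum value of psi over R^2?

psi(a,b) separates as P(a) + Q(b) − 4, so its minimum is min P + min Q − 4.
P'(a) = 12(a - 3)(a - 2)(a - 1) vanishes at a ∈ {1, 2, 3}; Q'(b) = 2b + 8 vanishes at b ∈ {-4}.
Local minima of P (where P''>0): P(1)=-27, P(3)=-27. Local minima of Q: Q(-4)=-16.
So the global minimum of psi is P(1) + Q(-4) − 4 = -27 − 16 − 4 = -47, attained at (1, -4).

-47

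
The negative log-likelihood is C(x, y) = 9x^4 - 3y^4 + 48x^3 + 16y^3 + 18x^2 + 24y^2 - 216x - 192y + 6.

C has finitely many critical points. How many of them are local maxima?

C separates as a function of x plus a function of y, so ∇C=0 decouples.
∂C/∂x = 36(x - 1)(x + 2)(x + 3) = 0 at x ∈ {-3, -2, 1}; ∂C/∂y = -12(y - 4)(y - 2)(y + 2) = 0 at y ∈ {-2, 2, 4}.
The Hessian is diagonal: diag(C_xx, C_yy). Second derivatives: C_xx(-3)=144, C_xx(-2)=-108, C_xx(1)=432; C_yy(-2)=-288, C_yy(2)=96, C_yy(4)=-144.
Local maxima occur where both diagonal entries negative: (-2, -2), (-2, 4). Count: 2.

2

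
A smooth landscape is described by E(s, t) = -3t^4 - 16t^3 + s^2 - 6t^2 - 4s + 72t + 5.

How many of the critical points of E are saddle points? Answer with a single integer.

2

E separates as a function of s plus a function of t, so ∇E=0 decouples.
∂E/∂s = 2(s - 2) = 0 at s ∈ {2}; ∂E/∂t = -12(t - 1)(t + 2)(t + 3) = 0 at t ∈ {-3, -2, 1}.
The Hessian is diagonal: diag(E_ss, E_tt). Second derivatives: E_ss(2)=2; E_tt(-3)=-48, E_tt(-2)=36, E_tt(1)=-144.
Saddle points occur where the two diagonal entries have opposite signs: (2, -3), (2, 1). Count: 2.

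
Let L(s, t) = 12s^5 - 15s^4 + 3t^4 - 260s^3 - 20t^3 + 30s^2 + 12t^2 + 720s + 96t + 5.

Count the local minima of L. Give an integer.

4

L separates as a function of s plus a function of t, so ∇L=0 decouples.
∂L/∂s = 60(s - 4)(s - 1)(s + 1)(s + 3) = 0 at s ∈ {-3, -1, 1, 4}; ∂L/∂t = 12(t - 4)(t - 2)(t + 1) = 0 at t ∈ {-1, 2, 4}.
The Hessian is diagonal: diag(L_ss, L_tt). Second derivatives: L_ss(-3)=-3360, L_ss(-1)=1200, L_ss(1)=-1440, L_ss(4)=6300; L_tt(-1)=180, L_tt(2)=-72, L_tt(4)=120.
Local minima occur where both diagonal entries positive: (-1, -1), (-1, 4), (4, -1), (4, 4). Count: 4.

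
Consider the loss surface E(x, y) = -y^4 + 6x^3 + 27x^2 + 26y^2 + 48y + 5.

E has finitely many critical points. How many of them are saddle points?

3

E separates as a function of x plus a function of y, so ∇E=0 decouples.
∂E/∂x = 18x(x + 3) = 0 at x ∈ {-3, 0}; ∂E/∂y = -4(y - 4)(y + 1)(y + 3) = 0 at y ∈ {-3, -1, 4}.
The Hessian is diagonal: diag(E_xx, E_yy). Second derivatives: E_xx(-3)=-54, E_xx(0)=54; E_yy(-3)=-56, E_yy(-1)=40, E_yy(4)=-140.
Saddle points occur where the two diagonal entries have opposite signs: (-3, -1), (0, -3), (0, 4). Count: 3.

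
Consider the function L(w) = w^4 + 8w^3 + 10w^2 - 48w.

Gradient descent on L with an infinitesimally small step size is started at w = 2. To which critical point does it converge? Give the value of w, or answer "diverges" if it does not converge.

1

L'(w) = 4(w - 1)(w + 3)(w + 4), so L'(2) = 120.
Gradient descent moves in the -L' direction, i.e. w is decreasing.
The nearest critical point in that direction is w = 1, where L'' = 80 > 0 (a local minimum). The iterate converges there.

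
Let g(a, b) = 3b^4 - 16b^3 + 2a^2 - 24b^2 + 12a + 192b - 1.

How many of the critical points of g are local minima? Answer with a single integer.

g separates as a function of a plus a function of b, so ∇g=0 decouples.
∂g/∂a = 4(a + 3) = 0 at a ∈ {-3}; ∂g/∂b = 12(b - 4)(b - 2)(b + 2) = 0 at b ∈ {-2, 2, 4}.
The Hessian is diagonal: diag(g_aa, g_bb). Second derivatives: g_aa(-3)=4; g_bb(-2)=288, g_bb(2)=-96, g_bb(4)=144.
Local minima occur where both diagonal entries positive: (-3, -2), (-3, 4). Count: 2.

2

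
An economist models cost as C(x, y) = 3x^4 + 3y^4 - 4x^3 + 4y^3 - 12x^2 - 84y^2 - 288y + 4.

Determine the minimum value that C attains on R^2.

C(x,y) separates as P(x) + Q(y) + 4, so its minimum is min P + min Q + 4.
P'(x) = 12x(x - 2)(x + 1) vanishes at x ∈ {-1, 0, 2}; Q'(y) = 12(y - 4)(y + 2)(y + 3) vanishes at y ∈ {-3, -2, 4}.
Local minima of P (where P''>0): P(-1)=-5, P(2)=-32. Local minima of Q: Q(-3)=243, Q(4)=-1472.
So the global minimum of C is P(2) + Q(4) + 4 = -32 − 1472 + 4 = -1500, attained at (2, 4).

-1500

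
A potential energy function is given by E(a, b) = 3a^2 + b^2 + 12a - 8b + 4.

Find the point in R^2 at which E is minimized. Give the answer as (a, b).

E(a,b) separates as P(a) + Q(b) + 4, so its minimum is min P + min Q + 4.
P'(a) = 6a + 12 vanishes at a ∈ {-2}; Q'(b) = 2b - 8 vanishes at b ∈ {4}.
Local minima of P (where P''>0): P(-2)=-12. Local minima of Q: Q(4)=-16.
So the global minimum of E is P(-2) + Q(4) + 4 = -12 − 16 + 4 = -24, attained at (-2, 4).

(-2, 4)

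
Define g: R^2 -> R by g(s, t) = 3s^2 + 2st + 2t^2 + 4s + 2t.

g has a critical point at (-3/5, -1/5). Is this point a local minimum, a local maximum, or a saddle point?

The Hessian of g is constant: H = [[6, 2], [2, 4]].
det(H) = 6·4 − 2² = 20.
det(H) > 0 and tr(H) = 10 > 0, so H is positive definite and the point is a local minimum.

local minimum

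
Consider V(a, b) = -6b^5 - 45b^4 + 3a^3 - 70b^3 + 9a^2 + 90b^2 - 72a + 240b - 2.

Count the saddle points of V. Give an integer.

4

V separates as a function of a plus a function of b, so ∇V=0 decouples.
∂V/∂a = 9(a - 2)(a + 4) = 0 at a ∈ {-4, 2}; ∂V/∂b = -30(b - 1)(b + 1)(b + 2)(b + 4) = 0 at b ∈ {-4, -2, -1, 1}.
The Hessian is diagonal: diag(V_aa, V_bb). Second derivatives: V_aa(-4)=-54, V_aa(2)=54; V_bb(-4)=900, V_bb(-2)=-180, V_bb(-1)=180, V_bb(1)=-900.
Saddle points occur where the two diagonal entries have opposite signs: (-4, -4), (-4, -1), (2, -2), (2, 1). Count: 4.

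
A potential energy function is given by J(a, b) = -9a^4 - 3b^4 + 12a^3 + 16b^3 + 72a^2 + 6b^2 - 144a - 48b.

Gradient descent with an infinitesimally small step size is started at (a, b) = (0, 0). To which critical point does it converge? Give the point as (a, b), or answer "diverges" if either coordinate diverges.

(1, 1)

J is separable, so gradient descent decouples: a follows -∂J/∂a, b follows -∂J/∂b.
∂J/∂a = -36(a - 2)(a - 1)(a + 2); at a=0 this is -144, so a increases.
∂J/∂b = -12(b - 4)(b - 1)(b + 1); at b=0 this is -48, so b increases.
a converges to its nearest critical value 1 (a local min of the a-part); b converges to 1. The iterate converges to (1, 1).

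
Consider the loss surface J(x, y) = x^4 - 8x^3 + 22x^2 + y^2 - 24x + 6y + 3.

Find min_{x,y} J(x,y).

J(x,y) separates as P(x) + Q(y) + 3, so its minimum is min P + min Q + 3.
P'(x) = 4(x - 3)(x - 2)(x - 1) vanishes at x ∈ {1, 2, 3}; Q'(y) = 2y + 6 vanishes at y ∈ {-3}.
Local minima of P (where P''>0): P(1)=-9, P(3)=-9. Local minima of Q: Q(-3)=-9.
So the global minimum of J is P(1) + Q(-3) + 3 = -9 − 9 + 3 = -15, attained at (1, -3).

-15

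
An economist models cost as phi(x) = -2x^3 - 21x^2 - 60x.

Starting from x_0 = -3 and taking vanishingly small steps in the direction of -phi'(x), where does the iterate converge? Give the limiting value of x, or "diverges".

-5

phi'(x) = -6(x + 2)(x + 5), so phi'(-3) = 12.
Gradient descent moves in the -phi' direction, i.e. x is decreasing.
The nearest critical point in that direction is x = -5, where phi'' = 18 > 0 (a local minimum). The iterate converges there.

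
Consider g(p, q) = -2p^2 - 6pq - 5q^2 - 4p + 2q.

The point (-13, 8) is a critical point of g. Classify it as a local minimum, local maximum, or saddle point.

local maximum

The Hessian of g is constant: H = [[-4, -6], [-6, -10]].
det(H) = (-4)·(-10) − (-6)² = 4.
det(H) > 0 and tr(H) = -14 < 0, so H is negative definite and the point is a local maximum.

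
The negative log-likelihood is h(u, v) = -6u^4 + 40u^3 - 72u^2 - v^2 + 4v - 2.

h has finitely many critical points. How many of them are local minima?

0

h separates as a function of u plus a function of v, so ∇h=0 decouples.
∂h/∂u = -24u(u - 3)(u - 2) = 0 at u ∈ {0, 2, 3}; ∂h/∂v = -2(v - 2) = 0 at v ∈ {2}.
The Hessian is diagonal: diag(h_uu, h_vv). Second derivatives: h_uu(0)=-144, h_uu(2)=48, h_uu(3)=-72; h_vv(2)=-2.
Local minima occur where both diagonal entries positive: none. Count: 0.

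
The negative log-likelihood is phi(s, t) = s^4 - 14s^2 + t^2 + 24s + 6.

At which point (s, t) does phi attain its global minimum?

phi(s,t) separates as P(s) + Q(t) + 6, so its minimum is min P + min Q + 6.
P'(s) = 4(s - 2)(s - 1)(s + 3) vanishes at s ∈ {-3, 1, 2}; Q'(t) = 2t vanishes at t ∈ {0}.
Local minima of P (where P''>0): P(-3)=-117, P(2)=8. Local minima of Q: Q(0)=0.
So the global minimum of phi is P(-3) + Q(0) + 6 = -117 + 0 + 6 = -111, attained at (-3, 0).

(-3, 0)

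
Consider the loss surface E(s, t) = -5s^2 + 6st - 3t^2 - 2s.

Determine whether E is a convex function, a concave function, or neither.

E is quadratic, so its Hessian is the constant matrix H = [[-10, 6], [6, -6]].
det(H) = 24, tr(H) = -16.
det(H) > 0 and tr(H) < 0, so H is negative definite everywhere: concave.

concave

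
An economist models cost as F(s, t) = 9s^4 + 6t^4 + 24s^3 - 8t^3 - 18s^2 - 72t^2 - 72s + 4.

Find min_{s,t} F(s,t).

-431

F(s,t) separates as P(s) + Q(t) + 4, so its minimum is min P + min Q + 4.
P'(s) = 36(s - 1)(s + 1)(s + 2) vanishes at s ∈ {-2, -1, 1}; Q'(t) = 24t(t - 3)(t + 2) vanishes at t ∈ {-2, 0, 3}.
Local minima of P (where P''>0): P(-2)=24, P(1)=-57. Local minima of Q: Q(-2)=-128, Q(3)=-378.
So the global minimum of F is P(1) + Q(3) + 4 = -57 − 378 + 4 = -431, attained at (1, 3).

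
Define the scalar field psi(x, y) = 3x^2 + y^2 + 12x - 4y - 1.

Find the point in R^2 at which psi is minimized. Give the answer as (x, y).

psi(x,y) separates as P(x) + Q(y) − 1, so its minimum is min P + min Q − 1.
P'(x) = 6x + 12 vanishes at x ∈ {-2}; Q'(y) = 2y - 4 vanishes at y ∈ {2}.
Local minima of P (where P''>0): P(-2)=-12. Local minima of Q: Q(2)=-4.
So the global minimum of psi is P(-2) + Q(2) − 1 = -12 − 4 − 1 = -17, attained at (-2, 2).

(-2, 2)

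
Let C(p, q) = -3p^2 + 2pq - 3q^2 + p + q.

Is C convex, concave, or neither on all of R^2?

concave

C is quadratic, so its Hessian is the constant matrix H = [[-6, 2], [2, -6]].
det(H) = 32, tr(H) = -12.
det(H) > 0 and tr(H) < 0, so H is negative definite everywhere: concave.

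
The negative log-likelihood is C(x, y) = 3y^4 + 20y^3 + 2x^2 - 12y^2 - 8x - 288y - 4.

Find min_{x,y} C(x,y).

C(x,y) separates as P(x) + Q(y) − 4, so its minimum is min P + min Q − 4.
P'(x) = 4x - 8 vanishes at x ∈ {2}; Q'(y) = 12(y - 2)(y + 3)(y + 4) vanishes at y ∈ {-4, -3, 2}.
Local minima of P (where P''>0): P(2)=-8. Local minima of Q: Q(-4)=448, Q(2)=-416.
So the global minimum of C is P(2) + Q(2) − 4 = -8 − 416 − 4 = -428, attained at (2, 2).

-428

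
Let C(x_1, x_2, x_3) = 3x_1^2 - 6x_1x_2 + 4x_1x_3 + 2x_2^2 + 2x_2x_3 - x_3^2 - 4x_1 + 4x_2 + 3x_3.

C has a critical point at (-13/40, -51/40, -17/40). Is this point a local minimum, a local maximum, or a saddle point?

saddle point

The Hessian is constant: H = [[6, -6, 4], [-6, 4, 2], [4, 2, -2]].
Leading principal minors: Δ₁ = 6, Δ₂ = -12, Δ₃ = -160.
The minors fit neither the all-positive nor the alternating-sign pattern, so H is indefinite: a saddle point.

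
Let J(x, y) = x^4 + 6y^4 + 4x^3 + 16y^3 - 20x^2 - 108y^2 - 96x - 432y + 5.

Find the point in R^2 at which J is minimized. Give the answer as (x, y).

J(x,y) separates as P(x) + Q(y) + 5, so its minimum is min P + min Q + 5.
P'(x) = 4(x - 3)(x + 2)(x + 4) vanishes at x ∈ {-4, -2, 3}; Q'(y) = 24(y - 3)(y + 2)(y + 3) vanishes at y ∈ {-3, -2, 3}.
Local minima of P (where P''>0): P(-4)=64, P(3)=-279. Local minima of Q: Q(-3)=378, Q(3)=-1350.
So the global minimum of J is P(3) + Q(3) + 5 = -279 − 1350 + 5 = -1624, attained at (3, 3).

(3, 3)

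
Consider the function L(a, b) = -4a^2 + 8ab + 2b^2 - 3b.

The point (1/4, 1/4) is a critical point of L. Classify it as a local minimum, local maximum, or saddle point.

The Hessian of L is constant: H = [[-8, 8], [8, 4]].
det(H) = (-8)·4 − 8² = -96.
Since det(H) < 0, H is indefinite and the critical point is a saddle point.

saddle point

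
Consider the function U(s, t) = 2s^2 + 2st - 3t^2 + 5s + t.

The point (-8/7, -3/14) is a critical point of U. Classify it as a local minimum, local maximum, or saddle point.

saddle point

The Hessian of U is constant: H = [[4, 2], [2, -6]].
det(H) = 4·(-6) − 2² = -28.
Since det(H) < 0, H is indefinite and the critical point is a saddle point.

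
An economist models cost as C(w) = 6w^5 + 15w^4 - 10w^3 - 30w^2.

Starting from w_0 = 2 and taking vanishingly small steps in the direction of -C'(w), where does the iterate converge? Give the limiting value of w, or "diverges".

1

C'(w) = 30w(w - 1)(w + 1)(w + 2), so C'(2) = 720.
Gradient descent moves in the -C' direction, i.e. w is decreasing.
The nearest critical point in that direction is w = 1, where C'' = 180 > 0 (a local minimum). The iterate converges there.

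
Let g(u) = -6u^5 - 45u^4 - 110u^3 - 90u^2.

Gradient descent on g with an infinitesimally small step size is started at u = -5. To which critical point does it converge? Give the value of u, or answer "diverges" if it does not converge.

g'(u) = -30u(u + 1)(u + 2)(u + 3), so g'(-5) = -3600.
Gradient descent moves in the -g' direction, i.e. u is increasing.
The nearest critical point in that direction is u = -3, where g'' = 180 > 0 (a local minimum). The iterate converges there.

-3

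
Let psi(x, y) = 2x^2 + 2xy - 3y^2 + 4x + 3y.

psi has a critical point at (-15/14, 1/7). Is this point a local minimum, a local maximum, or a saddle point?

saddle point

The Hessian of psi is constant: H = [[4, 2], [2, -6]].
det(H) = 4·(-6) − 2² = -28.
Since det(H) < 0, H is indefinite and the critical point is a saddle point.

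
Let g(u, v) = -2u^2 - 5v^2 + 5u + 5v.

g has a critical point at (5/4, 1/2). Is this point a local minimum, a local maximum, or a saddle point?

The Hessian of g is constant: H = [[-4, 0], [0, -10]].
det(H) = (-4)·(-10) − 0² = 40.
det(H) > 0 and tr(H) = -14 < 0, so H is negative definite and the point is a local maximum.

local maximum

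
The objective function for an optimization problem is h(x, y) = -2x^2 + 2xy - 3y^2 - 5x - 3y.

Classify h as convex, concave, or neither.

concave

h is quadratic, so its Hessian is the constant matrix H = [[-4, 2], [2, -6]].
det(H) = 20, tr(H) = -10.
det(H) > 0 and tr(H) < 0, so H is negative definite everywhere: concave.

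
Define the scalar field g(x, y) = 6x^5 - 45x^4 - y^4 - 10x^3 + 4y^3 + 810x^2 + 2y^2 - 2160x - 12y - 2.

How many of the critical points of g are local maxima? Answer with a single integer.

g separates as a function of x plus a function of y, so ∇g=0 decouples.
∂g/∂x = 30(x - 4)(x - 3)(x - 2)(x + 3) = 0 at x ∈ {-3, 2, 3, 4}; ∂g/∂y = -4(y - 3)(y - 1)(y + 1) = 0 at y ∈ {-1, 1, 3}.
The Hessian is diagonal: diag(g_xx, g_yy). Second derivatives: g_xx(-3)=-6300, g_xx(2)=300, g_xx(3)=-180, g_xx(4)=420; g_yy(-1)=-32, g_yy(1)=16, g_yy(3)=-32.
Local maxima occur where both diagonal entries negative: (-3, -1), (-3, 3), (3, -1), (3, 3). Count: 4.

4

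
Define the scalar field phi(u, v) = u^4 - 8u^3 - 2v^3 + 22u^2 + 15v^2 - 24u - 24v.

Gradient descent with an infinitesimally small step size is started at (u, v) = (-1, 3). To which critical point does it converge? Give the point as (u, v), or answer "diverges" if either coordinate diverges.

(1, 1)

phi is separable, so gradient descent decouples: u follows -∂phi/∂u, v follows -∂phi/∂v.
∂phi/∂u = 4(u - 3)(u - 2)(u - 1); at u=-1 this is -96, so u increases.
∂phi/∂v = -6(v - 4)(v - 1); at v=3 this is 12, so v decreases.
u converges to its nearest critical value 1 (a local min of the u-part); v converges to 1. The iterate converges to (1, 1).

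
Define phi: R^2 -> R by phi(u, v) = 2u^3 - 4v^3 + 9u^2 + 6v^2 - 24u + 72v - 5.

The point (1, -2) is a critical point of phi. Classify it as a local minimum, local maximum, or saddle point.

The mixed partial ∂²phi/∂u∂v is 0, so the Hessian at any point is diag(phi_uu, phi_vv) = diag(6(2u + 3), 12(-2v + 1)).
At (1, -2): H = diag(30, 60).
Both eigenvalues are positive, so H is positive definite: a local minimum.

local minimum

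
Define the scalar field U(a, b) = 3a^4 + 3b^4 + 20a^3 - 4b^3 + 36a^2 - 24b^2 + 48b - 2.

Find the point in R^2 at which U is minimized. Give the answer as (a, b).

(0, -2)

U(a,b) separates as P(a) + Q(b) − 2, so its minimum is min P + min Q − 2.
P'(a) = 12a(a + 2)(a + 3) vanishes at a ∈ {-3, -2, 0}; Q'(b) = 12(b - 2)(b - 1)(b + 2) vanishes at b ∈ {-2, 1, 2}.
Local minima of P (where P''>0): P(-3)=27, P(0)=0. Local minima of Q: Q(-2)=-112, Q(2)=16.
So the global minimum of U is P(0) + Q(-2) − 2 = 0 − 112 − 2 = -114, attained at (0, -2).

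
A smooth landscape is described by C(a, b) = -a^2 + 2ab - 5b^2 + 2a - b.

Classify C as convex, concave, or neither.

concave

C is quadratic, so its Hessian is the constant matrix H = [[-2, 2], [2, -10]].
det(H) = 16, tr(H) = -12.
det(H) > 0 and tr(H) < 0, so H is negative definite everywhere: concave.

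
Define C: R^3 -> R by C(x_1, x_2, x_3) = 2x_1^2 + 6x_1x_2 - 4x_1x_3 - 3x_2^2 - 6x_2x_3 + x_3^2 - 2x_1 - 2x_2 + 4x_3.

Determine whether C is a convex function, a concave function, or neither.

C is quadratic, so its Hessian is the constant matrix H = [[4, 6, -4], [6, -6, -6], [-4, -6, 2]].
Leading principal minors: 4, -60, 120.
Neither pattern holds ⇒ H is indefinite ⇒ neither convex nor concave.

neither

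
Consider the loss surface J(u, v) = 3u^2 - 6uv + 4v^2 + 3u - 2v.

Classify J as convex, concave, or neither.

convex

J is quadratic, so its Hessian is the constant matrix H = [[6, -6], [-6, 8]].
det(H) = 12, tr(H) = 14.
det(H) > 0 and tr(H) > 0, so H is positive definite everywhere: convex.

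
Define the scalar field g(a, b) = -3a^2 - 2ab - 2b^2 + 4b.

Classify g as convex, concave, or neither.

g is quadratic, so its Hessian is the constant matrix H = [[-6, -2], [-2, -4]].
det(H) = 20, tr(H) = -10.
det(H) > 0 and tr(H) < 0, so H is negative definite everywhere: concave.

concave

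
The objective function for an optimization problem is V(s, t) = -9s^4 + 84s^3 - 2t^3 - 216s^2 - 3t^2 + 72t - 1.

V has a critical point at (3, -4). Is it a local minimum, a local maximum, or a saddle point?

The mixed partial ∂²V/∂s∂t is 0, so the Hessian at any point is diag(V_ss, V_tt) = diag(36(-3s^2 + 14s - 12), -6(2t + 1)).
At (3, -4): H = diag(108, 42).
Both eigenvalues are positive, so H is positive definite: a local minimum.

local minimum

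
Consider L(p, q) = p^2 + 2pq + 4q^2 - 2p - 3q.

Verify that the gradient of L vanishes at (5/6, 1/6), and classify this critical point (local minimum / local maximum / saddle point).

local minimum

∇L = (2p + 2q - 2, 2p + 8q - 3); substituting (5/6, 1/6) gives ∇L = (0, 0), so (5/6, 1/6) is indeed a critical point.
The Hessian of L is constant: H = [[2, 2], [2, 8]].
det(H) = 2·8 − 2² = 12.
det(H) > 0 and tr(H) = 10 > 0, so H is positive definite and the point is a local minimum.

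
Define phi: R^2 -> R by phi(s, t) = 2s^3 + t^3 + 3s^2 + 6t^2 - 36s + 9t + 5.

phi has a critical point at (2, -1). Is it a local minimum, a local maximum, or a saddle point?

local minimum

The mixed partial ∂²phi/∂s∂t is 0, so the Hessian at any point is diag(phi_ss, phi_tt) = diag(6(2s + 1), 6(t + 2)).
At (2, -1): H = diag(30, 6).
Both eigenvalues are positive, so H is positive definite: a local minimum.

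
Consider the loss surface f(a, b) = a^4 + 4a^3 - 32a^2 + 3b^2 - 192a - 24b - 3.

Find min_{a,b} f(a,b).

-819

f(a,b) separates as P(a) + Q(b) − 3, so its minimum is min P + min Q − 3.
P'(a) = 4(a - 4)(a + 3)(a + 4) vanishes at a ∈ {-4, -3, 4}; Q'(b) = 6b - 24 vanishes at b ∈ {4}.
Local minima of P (where P''>0): P(-4)=256, P(4)=-768. Local minima of Q: Q(4)=-48.
So the global minimum of f is P(4) + Q(4) − 3 = -768 − 48 − 3 = -819, attained at (4, 4).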